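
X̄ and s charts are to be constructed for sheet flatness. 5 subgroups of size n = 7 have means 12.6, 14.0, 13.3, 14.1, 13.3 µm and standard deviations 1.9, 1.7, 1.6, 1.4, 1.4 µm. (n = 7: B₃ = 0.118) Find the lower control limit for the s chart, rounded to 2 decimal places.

s̄ = (1.9 + 1.7 + 1.6 + 1.4 + 1.4) / 5 = 1.6000
LCL_s = B₃·s̄ = 0.118 × 1.6000 = 0.1888

0.19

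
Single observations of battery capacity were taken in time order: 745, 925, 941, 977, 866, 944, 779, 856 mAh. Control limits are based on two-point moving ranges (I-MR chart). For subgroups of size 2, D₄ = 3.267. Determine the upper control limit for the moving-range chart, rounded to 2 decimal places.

309.43

Moving ranges: 180, 16, 36, 111, 78, 165, 77; M̄R̄ = 663.0000 / 7 = 94.7143
UCL_MR = D₄·M̄R̄ = 3.267 × 94.7143 = 309.4316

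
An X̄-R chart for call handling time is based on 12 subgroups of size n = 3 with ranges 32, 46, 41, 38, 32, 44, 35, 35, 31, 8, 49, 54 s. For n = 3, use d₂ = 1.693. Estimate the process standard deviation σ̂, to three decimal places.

21.904

R̄ = (32 + 46 + 41 + 38 + 32 + 44 + 35 + 35 + 31 + 8 + 49 + 54) / 12 = 37.0833
σ̂ = R̄ / d₂ = 37.0833 / 1.693 = 21.9039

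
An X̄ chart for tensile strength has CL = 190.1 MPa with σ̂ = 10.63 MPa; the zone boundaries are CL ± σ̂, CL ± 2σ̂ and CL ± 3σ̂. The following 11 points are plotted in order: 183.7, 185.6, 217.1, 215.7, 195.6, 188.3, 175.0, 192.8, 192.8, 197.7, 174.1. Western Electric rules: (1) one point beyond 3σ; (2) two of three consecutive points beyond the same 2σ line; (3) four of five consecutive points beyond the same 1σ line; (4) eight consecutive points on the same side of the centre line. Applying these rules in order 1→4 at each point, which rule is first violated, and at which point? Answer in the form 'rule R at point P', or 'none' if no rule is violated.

Zone of each point (C = within 1σ̂, B = 1σ̂–2σ̂, A = 2σ̂–3σ̂, * = beyond 3σ̂; sign = side of CL): 1:-C, 2:-C, 3:+A, 4:+A, 5:+C, 6:-C, 7:-B, 8:+C, 9:+C, 10:+C, 11:-B
Rule 2 (two of three consecutive points beyond the same 2σ limit) is satisfied at point 4.

rule 2 at point 4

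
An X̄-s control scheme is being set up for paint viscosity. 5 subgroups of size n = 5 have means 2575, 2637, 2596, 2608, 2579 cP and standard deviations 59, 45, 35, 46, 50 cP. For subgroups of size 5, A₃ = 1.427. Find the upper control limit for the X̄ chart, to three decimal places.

2666.069

X̄̄ = (2575 + 2637 + 2596 + 2608 + 2579) / 5 = 2599.0000
s̄ = (59 + 45 + 35 + 46 + 50) / 5 = 47.0000
UCL = X̄̄ + A₃·s̄ = 2599.0000 + 1.427 × 47.0000 = 2666.0690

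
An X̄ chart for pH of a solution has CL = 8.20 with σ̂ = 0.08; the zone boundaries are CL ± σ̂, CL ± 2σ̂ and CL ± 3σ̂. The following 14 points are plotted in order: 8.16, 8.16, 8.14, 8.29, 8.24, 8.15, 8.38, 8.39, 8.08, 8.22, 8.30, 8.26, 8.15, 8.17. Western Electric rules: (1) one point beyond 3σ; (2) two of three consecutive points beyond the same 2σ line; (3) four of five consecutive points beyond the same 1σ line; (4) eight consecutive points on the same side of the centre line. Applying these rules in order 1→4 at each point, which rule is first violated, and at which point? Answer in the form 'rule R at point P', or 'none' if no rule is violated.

rule 2 at point 8

Zone of each point (C = within 1σ̂, B = 1σ̂–2σ̂, A = 2σ̂–3σ̂, * = beyond 3σ̂; sign = side of CL): 1:-C, 2:-C, 3:-C, 4:+B, 5:+C, 6:-C, 7:+A, 8:+A, 9:-B, 10:+C, 11:+B, 12:+C, 13:-C, 14:-C
Rule 2 (two of three consecutive points beyond the same 2σ limit) is satisfied at point 8.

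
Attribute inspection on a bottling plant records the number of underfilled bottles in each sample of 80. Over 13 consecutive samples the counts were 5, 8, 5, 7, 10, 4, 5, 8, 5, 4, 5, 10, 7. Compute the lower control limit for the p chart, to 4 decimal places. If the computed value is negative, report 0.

p̄ = Σdᵢ / (k·n) = 83 / (13 × 80) = 0.07981
LCL = p̄ − 3·√(p̄(1−p̄)/n) = 0.07981 − 3 × 0.03030 = -0.01109 → 0 (negative, so LCL = 0)

0.0000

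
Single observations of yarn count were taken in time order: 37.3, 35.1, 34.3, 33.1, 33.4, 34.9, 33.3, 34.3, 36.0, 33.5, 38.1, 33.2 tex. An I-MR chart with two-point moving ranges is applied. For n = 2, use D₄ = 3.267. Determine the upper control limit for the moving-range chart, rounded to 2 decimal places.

6.62

Moving ranges: 2.2, 0.8, 1.2, 0.3, 1.5, 1.6, 1.0, 1.7, 2.5, 4.6, 4.9; M̄R̄ = 22.3000 / 11 = 2.0273
UCL_MR = D₄·M̄R̄ = 3.267 × 2.0273 = 6.6231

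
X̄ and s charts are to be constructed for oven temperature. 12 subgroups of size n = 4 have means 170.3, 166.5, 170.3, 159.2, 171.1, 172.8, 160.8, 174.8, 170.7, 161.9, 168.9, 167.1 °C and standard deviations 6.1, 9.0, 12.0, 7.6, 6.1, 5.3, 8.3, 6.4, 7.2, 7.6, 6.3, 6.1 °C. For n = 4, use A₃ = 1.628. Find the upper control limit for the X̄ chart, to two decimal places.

X̄̄ = (170.3 + 166.5 + 170.3 + 159.2 + 171.1 + 172.8 + 160.8 + 174.8 + 170.7 + 161.9 + 168.9 + 167.1) / 12 = 167.8667
s̄ = (6.1 + 9.0 + 12.0 + 7.6 + 6.1 + 5.3 + 8.3 + 6.4 + 7.2 + 7.6 + 6.3 + 6.1) / 12 = 7.3333
UCL = X̄̄ + A₃·s̄ = 167.8667 + 1.628 × 7.3333 = 179.8053

179.81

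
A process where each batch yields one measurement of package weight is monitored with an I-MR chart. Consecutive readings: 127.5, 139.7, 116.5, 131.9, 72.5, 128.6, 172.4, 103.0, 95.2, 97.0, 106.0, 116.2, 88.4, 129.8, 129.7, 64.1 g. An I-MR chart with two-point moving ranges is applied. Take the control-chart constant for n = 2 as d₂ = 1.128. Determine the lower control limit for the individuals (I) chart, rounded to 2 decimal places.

35.07

X̄ = (127.5 + 139.7 + 116.5 + 131.9 + 72.5 + 128.6 + 172.4 + 103.0 + 95.2 + 97.0 + 106.0 + 116.2 + 88.4 + 129.8 + 129.7 + 64.1) / 16 = 113.6562
Moving ranges: 12.2, 23.2, 15.4, 59.4, 56.1, 43.8, 69.4, 7.8, 1.8, 9.0, 10.2, 27.8, 41.4, 0.1, 65.6; M̄R̄ = 443.2000 / 15 = 29.5467
LCL = X̄ − 3·M̄R̄/d₂ = 113.6562 − 3 × 29.5467 / 1.128 = 35.0747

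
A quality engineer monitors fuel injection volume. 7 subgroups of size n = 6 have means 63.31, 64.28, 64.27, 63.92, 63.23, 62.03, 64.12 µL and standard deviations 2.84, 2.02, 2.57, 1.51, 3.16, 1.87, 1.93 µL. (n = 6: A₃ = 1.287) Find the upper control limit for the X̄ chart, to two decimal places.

X̄̄ = (63.31 + 64.28 + 64.27 + 63.92 + 63.23 + 62.03 + 64.12) / 7 = 63.5943
s̄ = (2.84 + 2.02 + 2.57 + 1.51 + 3.16 + 1.87 + 1.93) / 7 = 2.2714
UCL = X̄̄ + A₃·s̄ = 63.5943 + 1.287 × 2.2714 = 66.5176

66.52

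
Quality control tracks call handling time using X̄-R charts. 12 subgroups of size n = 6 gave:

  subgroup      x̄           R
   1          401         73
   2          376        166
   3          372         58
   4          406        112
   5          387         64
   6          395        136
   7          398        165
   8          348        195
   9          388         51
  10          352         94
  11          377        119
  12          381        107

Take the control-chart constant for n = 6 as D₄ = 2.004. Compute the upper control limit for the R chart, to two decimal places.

R̄ = (73 + 166 + 58 + 112 + 64 + 136 + 165 + 195 + 51 + 94 + 119 + 107) / 12 = 1340.0000 / 12 = 111.6667
UCL_R = D₄·R̄ = 2.004 × 111.6667 = 223.7800

223.78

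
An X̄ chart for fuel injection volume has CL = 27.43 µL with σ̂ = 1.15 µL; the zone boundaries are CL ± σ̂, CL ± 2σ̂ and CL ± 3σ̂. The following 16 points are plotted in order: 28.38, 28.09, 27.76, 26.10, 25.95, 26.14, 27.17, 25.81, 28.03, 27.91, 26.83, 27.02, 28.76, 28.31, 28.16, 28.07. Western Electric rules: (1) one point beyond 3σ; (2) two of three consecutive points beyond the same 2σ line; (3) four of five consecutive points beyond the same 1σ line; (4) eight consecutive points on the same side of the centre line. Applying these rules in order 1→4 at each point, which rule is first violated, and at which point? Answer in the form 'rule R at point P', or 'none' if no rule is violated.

rule 3 at point 8

Zone of each point (C = within 1σ̂, B = 1σ̂–2σ̂, A = 2σ̂–3σ̂, * = beyond 3σ̂; sign = side of CL): 1:+C, 2:+C, 3:+C, 4:-B, 5:-B, 6:-B, 7:-C, 8:-B, 9:+C, 10:+C, 11:-C, 12:-C, 13:+B, 14:+C, 15:+C, 16:+C
Rule 3 (four of five consecutive points beyond the same 1σ limit) is satisfied at point 8.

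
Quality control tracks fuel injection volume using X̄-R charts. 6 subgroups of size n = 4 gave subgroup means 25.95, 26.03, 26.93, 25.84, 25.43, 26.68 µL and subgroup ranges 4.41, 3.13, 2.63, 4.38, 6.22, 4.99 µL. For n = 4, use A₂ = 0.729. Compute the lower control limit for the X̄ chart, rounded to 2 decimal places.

X̄̄ = (25.95 + 26.03 + 26.93 + 25.84 + 25.43 + 26.68) / 6 = 156.8600 / 6 = 26.1433
R̄ = (4.41 + 3.13 + 2.63 + 4.38 + 6.22 + 4.99) / 6 = 25.7600 / 6 = 4.2933
LCL = X̄̄ − A₂·R̄ = 26.1433 − 0.729 × 4.2933 = 23.0135

23.01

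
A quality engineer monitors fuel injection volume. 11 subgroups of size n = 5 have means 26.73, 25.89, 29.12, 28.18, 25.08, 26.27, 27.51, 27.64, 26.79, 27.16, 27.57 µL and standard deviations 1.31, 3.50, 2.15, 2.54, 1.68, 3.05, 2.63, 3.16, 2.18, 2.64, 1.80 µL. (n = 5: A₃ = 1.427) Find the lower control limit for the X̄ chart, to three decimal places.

X̄̄ = (26.73 + 25.89 + 29.12 + 28.18 + 25.08 + 26.27 + 27.51 + 27.64 + 26.79 + 27.16 + 27.57) / 11 = 27.0855
s̄ = (1.31 + 3.50 + 2.15 + 2.54 + 1.68 + 3.05 + 2.63 + 3.16 + 2.18 + 2.64 + 1.80) / 11 = 2.4218
LCL = X̄̄ − A₃·s̄ = 27.0855 − 1.427 × 2.4218 = 23.6295

23.630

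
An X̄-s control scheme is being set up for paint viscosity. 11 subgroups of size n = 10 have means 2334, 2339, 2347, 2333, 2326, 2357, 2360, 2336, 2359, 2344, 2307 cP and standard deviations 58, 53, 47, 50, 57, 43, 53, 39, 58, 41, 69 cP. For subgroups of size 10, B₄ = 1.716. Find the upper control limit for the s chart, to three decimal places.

88.608

s̄ = (58 + 53 + 47 + 50 + 57 + 43 + 53 + 39 + 58 + 41 + 69) / 11 = 51.6364
UCL_s = B₄·s̄ = 1.716 × 51.6364 = 88.6080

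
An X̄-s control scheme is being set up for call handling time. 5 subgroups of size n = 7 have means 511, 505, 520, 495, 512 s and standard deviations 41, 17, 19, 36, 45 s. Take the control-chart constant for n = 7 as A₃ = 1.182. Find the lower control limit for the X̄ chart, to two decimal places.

471.25

X̄̄ = (511 + 505 + 520 + 495 + 512) / 5 = 508.6000
s̄ = (41 + 17 + 19 + 36 + 45) / 5 = 31.6000
LCL = X̄̄ − A₃·s̄ = 508.6000 − 1.182 × 31.6000 = 471.2488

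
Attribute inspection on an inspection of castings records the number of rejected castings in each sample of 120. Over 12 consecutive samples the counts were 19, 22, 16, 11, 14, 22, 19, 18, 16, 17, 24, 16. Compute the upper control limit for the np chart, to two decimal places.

p̄ = Σdᵢ / (k·n) = 214 / (12 × 120) = 0.14861
UCL = np̄ + 3·√(np̄(1−p̄)) = 17.8333 + 3 × √(17.8333×0.85139) = 17.8333 + 3 × 3.8965 = 29.5230

29.52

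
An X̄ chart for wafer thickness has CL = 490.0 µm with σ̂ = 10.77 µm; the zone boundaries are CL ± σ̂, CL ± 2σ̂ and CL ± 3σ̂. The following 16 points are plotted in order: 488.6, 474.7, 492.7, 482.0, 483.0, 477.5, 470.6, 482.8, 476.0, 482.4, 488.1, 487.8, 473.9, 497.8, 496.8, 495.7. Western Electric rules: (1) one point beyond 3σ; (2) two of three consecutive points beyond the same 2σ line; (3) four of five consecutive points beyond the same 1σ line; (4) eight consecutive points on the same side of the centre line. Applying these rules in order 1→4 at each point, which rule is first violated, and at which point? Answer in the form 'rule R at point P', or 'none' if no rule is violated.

rule 4 at point 11

Zone of each point (C = within 1σ̂, B = 1σ̂–2σ̂, A = 2σ̂–3σ̂, * = beyond 3σ̂; sign = side of CL): 1:-C, 2:-B, 3:+C, 4:-C, 5:-C, 6:-B, 7:-B, 8:-C, 9:-B, 10:-C, 11:-C, 12:-C, 13:-B, 14:+C, 15:+C, 16:+C
Rule 4 (eight consecutive points on the same side of the centre line) is satisfied at point 11.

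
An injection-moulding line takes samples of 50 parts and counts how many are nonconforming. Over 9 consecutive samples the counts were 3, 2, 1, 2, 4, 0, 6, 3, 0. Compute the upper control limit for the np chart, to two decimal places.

p̄ = Σdᵢ / (k·n) = 21 / (9 × 50) = 0.04667
UCL = np̄ + 3·√(np̄(1−p̄)) = 2.3333 + 3 × √(2.3333×0.95333) = 2.3333 + 3 × 1.4915 = 6.8077

6.81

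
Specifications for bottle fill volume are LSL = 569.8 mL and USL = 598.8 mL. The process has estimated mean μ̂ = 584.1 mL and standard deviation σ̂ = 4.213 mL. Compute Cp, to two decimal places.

Cp = (USL − LSL) / (6σ̂) = (598.8 − 569.8) / (6 × 4.213) = 29.0000 / 25.2780 = 1.1472

1.15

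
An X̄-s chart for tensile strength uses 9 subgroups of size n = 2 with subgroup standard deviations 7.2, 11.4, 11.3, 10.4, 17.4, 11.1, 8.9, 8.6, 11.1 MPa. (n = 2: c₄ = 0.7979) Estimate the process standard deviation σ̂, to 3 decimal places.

s̄ = (7.2 + 11.4 + 11.3 + 10.4 + 17.4 + 11.1 + 8.9 + 8.6 + 11.1) / 9 = 10.8222
σ̂ = s̄ / c₄ = 10.8222 / 0.7979 = 13.5634

13.563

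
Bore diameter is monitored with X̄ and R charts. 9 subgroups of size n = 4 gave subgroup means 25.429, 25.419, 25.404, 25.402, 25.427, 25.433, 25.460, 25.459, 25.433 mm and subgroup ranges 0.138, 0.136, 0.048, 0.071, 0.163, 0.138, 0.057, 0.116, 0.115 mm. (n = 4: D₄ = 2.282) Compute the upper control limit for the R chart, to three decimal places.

0.249

R̄ = (0.138 + 0.136 + 0.048 + 0.071 + 0.163 + 0.138 + 0.057 + 0.116 + 0.115) / 9 = 0.9820 / 9 = 0.1091
UCL_R = D₄·R̄ = 2.282 × 0.1091 = 0.2490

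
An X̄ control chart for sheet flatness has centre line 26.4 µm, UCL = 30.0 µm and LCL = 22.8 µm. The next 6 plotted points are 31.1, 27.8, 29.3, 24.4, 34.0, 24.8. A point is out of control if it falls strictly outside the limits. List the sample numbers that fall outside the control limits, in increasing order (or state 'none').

Compare each point to [22.8, 30.0]: sample 1 = 31.1 > UCL; sample 5 = 34.0 > UCL.

1, 5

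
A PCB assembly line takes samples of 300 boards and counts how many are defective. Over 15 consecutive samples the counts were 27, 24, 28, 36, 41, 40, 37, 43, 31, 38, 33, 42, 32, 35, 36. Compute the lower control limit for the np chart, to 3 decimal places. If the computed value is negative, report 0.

18.213

p̄ = Σdᵢ / (k·n) = 523 / (15 × 300) = 0.11622
LCL = np̄ − 3·√(np̄(1−p̄)) = 34.8667 − 3 × 5.5511 = 18.2135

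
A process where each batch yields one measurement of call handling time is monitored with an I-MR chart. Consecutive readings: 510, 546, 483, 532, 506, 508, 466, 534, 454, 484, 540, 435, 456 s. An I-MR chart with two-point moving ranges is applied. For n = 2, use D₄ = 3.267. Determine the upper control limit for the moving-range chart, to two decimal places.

157.36

Moving ranges: 36, 63, 49, 26, 2, 42, 68, 80, 30, 56, 105, 21; M̄R̄ = 578.0000 / 12 = 48.1667
UCL_MR = D₄·M̄R̄ = 3.267 × 48.1667 = 157.3605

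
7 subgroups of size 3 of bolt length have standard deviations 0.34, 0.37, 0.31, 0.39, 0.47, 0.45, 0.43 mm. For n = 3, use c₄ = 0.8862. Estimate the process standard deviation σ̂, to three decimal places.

s̄ = (0.34 + 0.37 + 0.31 + 0.39 + 0.47 + 0.45 + 0.43) / 7 = 0.3943
σ̂ = s̄ / c₄ = 0.3943 / 0.8862 = 0.4449

0.445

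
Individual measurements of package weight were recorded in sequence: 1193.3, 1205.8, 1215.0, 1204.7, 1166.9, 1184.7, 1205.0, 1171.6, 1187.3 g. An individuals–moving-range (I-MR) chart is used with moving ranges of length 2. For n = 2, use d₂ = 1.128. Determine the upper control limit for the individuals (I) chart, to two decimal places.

X̄ = (1193.3 + 1205.8 + 1215.0 + 1204.7 + 1166.9 + 1184.7 + 1205.0 + 1171.6 + 1187.3) / 9 = 1192.7000
Moving ranges: 12.5, 9.2, 10.3, 37.8, 17.8, 20.3, 33.4, 15.7; M̄R̄ = 157.0000 / 8 = 19.6250
UCL = X̄ + 3·M̄R̄/d₂ = 1192.7000 + 3 × 19.6250 / 1.128 = 1244.8941

1244.89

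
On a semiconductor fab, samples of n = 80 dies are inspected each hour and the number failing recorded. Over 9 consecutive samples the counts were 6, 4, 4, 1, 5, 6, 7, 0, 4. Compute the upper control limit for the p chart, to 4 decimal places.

0.1254

p̄ = Σdᵢ / (k·n) = 37 / (9 × 80) = 0.05139
UCL = p̄ + 3·√(p̄(1−p̄)/n) = 0.05139 + 3 × √(0.05139×0.94861/80) = 0.05139 + 3 × 0.02469 = 0.12544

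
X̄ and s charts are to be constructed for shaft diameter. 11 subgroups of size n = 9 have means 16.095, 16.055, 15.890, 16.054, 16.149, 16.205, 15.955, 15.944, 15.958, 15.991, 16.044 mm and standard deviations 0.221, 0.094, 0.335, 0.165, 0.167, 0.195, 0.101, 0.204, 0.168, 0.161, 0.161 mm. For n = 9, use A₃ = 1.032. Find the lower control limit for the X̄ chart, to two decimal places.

X̄̄ = (16.095 + 16.055 + 15.890 + 16.054 + 16.149 + 16.205 + 15.955 + 15.944 + 15.958 + 15.991 + 16.044) / 11 = 16.0309
s̄ = (0.221 + 0.094 + 0.335 + 0.165 + 0.167 + 0.195 + 0.101 + 0.204 + 0.168 + 0.161 + 0.161) / 11 = 0.1793
LCL = X̄̄ − A₃·s̄ = 16.0309 − 1.032 × 0.1793 = 15.8459

15.85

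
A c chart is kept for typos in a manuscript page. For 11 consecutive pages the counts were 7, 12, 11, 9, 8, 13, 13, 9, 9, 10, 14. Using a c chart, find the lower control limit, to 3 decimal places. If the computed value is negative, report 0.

0.754

c̄ = (7 + 12 + 11 + 9 + 8 + 13 + 13 + 9 + 9 + 10 + 14) / 11 = 115 / 11 = 10.4545
LCL = c̄ − 3√c̄ = 10.4545 − 3 × 3.2333 = 0.7545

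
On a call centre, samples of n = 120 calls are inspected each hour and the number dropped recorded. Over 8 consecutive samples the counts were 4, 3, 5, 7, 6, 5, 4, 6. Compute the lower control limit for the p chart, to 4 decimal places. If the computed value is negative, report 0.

0.0000

p̄ = Σdᵢ / (k·n) = 40 / (8 × 120) = 0.04167
LCL = p̄ − 3·√(p̄(1−p̄)/n) = 0.04167 − 3 × 0.01824 = -0.01306 → 0 (negative, so LCL = 0)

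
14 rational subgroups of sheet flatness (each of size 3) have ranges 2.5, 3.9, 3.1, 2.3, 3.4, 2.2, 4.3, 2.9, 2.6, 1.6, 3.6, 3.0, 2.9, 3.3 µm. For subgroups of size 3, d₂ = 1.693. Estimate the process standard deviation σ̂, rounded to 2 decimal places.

R̄ = (2.5 + 3.9 + 3.1 + 2.3 + 3.4 + 2.2 + 4.3 + 2.9 + 2.6 + 1.6 + 3.6 + 3.0 + 2.9 + 3.3) / 14 = 2.9714
σ̂ = R̄ / d₂ = 2.9714 / 1.693 = 1.7551

1.76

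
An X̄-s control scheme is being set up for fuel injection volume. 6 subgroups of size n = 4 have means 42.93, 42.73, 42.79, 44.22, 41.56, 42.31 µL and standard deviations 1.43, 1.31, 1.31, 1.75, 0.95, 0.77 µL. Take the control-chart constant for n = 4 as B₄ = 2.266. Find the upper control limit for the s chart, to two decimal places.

2.84

s̄ = (1.43 + 1.31 + 1.31 + 1.75 + 0.95 + 0.77) / 6 = 1.2533
UCL_s = B₄·s̄ = 2.266 × 1.2533 = 2.8401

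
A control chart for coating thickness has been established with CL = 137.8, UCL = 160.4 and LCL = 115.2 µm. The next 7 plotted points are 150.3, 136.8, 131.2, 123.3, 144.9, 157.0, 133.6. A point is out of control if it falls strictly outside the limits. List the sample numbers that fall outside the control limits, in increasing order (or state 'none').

none

All 7 points lie within [115.2, 160.4].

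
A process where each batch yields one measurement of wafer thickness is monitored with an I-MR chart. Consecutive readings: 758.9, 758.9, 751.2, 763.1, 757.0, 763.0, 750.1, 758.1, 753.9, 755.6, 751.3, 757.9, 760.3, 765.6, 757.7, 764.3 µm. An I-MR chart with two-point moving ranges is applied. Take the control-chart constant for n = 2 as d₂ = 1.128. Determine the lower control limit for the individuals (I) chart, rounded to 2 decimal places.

741.69

X̄ = (758.9 + 758.9 + 751.2 + 763.1 + 757.0 + 763.0 + 750.1 + 758.1 + 753.9 + 755.6 + 751.3 + 757.9 + 760.3 + 765.6 + 757.7 + 764.3) / 16 = 757.9312
Moving ranges: 0.0, 7.7, 11.9, 6.1, 6.0, 12.9, 8.0, 4.2, 1.7, 4.3, 6.6, 2.4, 5.3, 7.9, 6.6; M̄R̄ = 91.6000 / 15 = 6.1067
LCL = X̄ − 3·M̄R̄/d₂ = 757.9312 − 3 × 6.1067 / 1.128 = 741.6901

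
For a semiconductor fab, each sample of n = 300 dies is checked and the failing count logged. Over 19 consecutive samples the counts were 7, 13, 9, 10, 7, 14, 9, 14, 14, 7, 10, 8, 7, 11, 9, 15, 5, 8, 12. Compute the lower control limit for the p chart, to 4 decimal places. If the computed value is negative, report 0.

0.0021

p̄ = Σdᵢ / (k·n) = 189 / (19 × 300) = 0.03316
LCL = p̄ − 3·√(p̄(1−p̄)/n) = 0.03316 − 3 × 0.01034 = 0.00215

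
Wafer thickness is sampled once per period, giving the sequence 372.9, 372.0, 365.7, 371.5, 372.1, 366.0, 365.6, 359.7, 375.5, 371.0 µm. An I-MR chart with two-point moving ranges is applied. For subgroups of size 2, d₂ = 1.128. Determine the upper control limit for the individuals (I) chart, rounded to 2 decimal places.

382.88

X̄ = (372.9 + 372.0 + 365.7 + 371.5 + 372.1 + 366.0 + 365.6 + 359.7 + 375.5 + 371.0) / 10 = 369.2000
Moving ranges: 0.9, 6.3, 5.8, 0.6, 6.1, 0.4, 5.9, 15.8, 4.5; M̄R̄ = 46.3000 / 9 = 5.1444
UCL = X̄ + 3·M̄R̄/d₂ = 369.2000 + 3 × 5.1444 / 1.128 = 382.8820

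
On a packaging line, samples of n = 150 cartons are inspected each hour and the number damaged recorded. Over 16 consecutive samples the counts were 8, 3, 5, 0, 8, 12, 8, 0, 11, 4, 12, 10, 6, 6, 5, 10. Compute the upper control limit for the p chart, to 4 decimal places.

p̄ = Σdᵢ / (k·n) = 108 / (16 × 150) = 0.04500
UCL = p̄ + 3·√(p̄(1−p̄)/n) = 0.04500 + 3 × √(0.04500×0.95500/150) = 0.04500 + 3 × 0.01693 = 0.09578

0.0958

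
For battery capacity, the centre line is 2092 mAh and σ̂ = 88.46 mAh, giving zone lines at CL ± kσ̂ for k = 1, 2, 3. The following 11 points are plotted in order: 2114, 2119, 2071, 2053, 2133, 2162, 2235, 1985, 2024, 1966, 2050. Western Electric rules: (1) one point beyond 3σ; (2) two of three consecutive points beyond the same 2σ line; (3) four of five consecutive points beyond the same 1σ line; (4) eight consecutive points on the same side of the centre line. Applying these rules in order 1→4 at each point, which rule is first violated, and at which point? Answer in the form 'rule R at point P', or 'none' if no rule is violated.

none

Zone of each point (C = within 1σ̂, B = 1σ̂–2σ̂, A = 2σ̂–3σ̂, * = beyond 3σ̂; sign = side of CL): 1:+C, 2:+C, 3:-C, 4:-C, 5:+C, 6:+C, 7:+B, 8:-B, 9:-C, 10:-B, 11:-C
No rule fires across all 11 points.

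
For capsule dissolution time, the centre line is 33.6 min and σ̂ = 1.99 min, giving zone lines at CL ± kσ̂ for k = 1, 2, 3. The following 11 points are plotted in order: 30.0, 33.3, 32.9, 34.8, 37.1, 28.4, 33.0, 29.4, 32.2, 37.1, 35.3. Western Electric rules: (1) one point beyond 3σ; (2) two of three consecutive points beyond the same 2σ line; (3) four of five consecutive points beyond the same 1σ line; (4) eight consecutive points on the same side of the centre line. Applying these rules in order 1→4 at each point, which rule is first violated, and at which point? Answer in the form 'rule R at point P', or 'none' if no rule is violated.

rule 2 at point 8

Zone of each point (C = within 1σ̂, B = 1σ̂–2σ̂, A = 2σ̂–3σ̂, * = beyond 3σ̂; sign = side of CL): 1:-B, 2:-C, 3:-C, 4:+C, 5:+B, 6:-A, 7:-C, 8:-A, 9:-C, 10:+B, 11:+C
Rule 2 (two of three consecutive points beyond the same 2σ limit) is satisfied at point 8.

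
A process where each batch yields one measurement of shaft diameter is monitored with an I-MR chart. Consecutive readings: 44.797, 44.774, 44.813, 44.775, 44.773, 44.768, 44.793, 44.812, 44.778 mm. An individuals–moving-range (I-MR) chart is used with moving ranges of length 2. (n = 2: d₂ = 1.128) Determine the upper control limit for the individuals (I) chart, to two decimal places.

44.85

X̄ = (44.797 + 44.774 + 44.813 + 44.775 + 44.773 + 44.768 + 44.793 + 44.812 + 44.778) / 9 = 44.7870
Moving ranges: 0.023, 0.039, 0.038, 0.002, 0.005, 0.025, 0.019, 0.034; M̄R̄ = 0.1850 / 8 = 0.0231
UCL = X̄ + 3·M̄R̄/d₂ = 44.7870 + 3 × 0.0231 / 1.128 = 44.8485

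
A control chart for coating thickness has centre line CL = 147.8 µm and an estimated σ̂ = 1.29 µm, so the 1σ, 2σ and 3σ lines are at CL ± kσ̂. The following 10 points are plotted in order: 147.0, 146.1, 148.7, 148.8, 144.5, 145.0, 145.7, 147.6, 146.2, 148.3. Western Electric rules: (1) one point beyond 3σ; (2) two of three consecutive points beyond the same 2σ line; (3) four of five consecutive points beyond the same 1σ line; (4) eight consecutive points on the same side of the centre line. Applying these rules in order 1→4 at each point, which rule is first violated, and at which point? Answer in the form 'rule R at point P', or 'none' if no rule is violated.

Zone of each point (C = within 1σ̂, B = 1σ̂–2σ̂, A = 2σ̂–3σ̂, * = beyond 3σ̂; sign = side of CL): 1:-C, 2:-B, 3:+C, 4:+C, 5:-A, 6:-A, 7:-B, 8:-C, 9:-B, 10:+C
Rule 2 (two of three consecutive points beyond the same 2σ limit) is satisfied at point 6.

rule 2 at point 6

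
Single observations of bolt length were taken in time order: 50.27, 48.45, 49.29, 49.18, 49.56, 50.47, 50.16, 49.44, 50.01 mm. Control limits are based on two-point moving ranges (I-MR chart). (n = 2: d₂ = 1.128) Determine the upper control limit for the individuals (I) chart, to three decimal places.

51.529

X̄ = (50.27 + 48.45 + 49.29 + 49.18 + 49.56 + 50.47 + 50.16 + 49.44 + 50.01) / 9 = 49.6478
Moving ranges: 1.82, 0.84, 0.11, 0.38, 0.91, 0.31, 0.72, 0.57; M̄R̄ = 5.6600 / 8 = 0.7075
UCL = X̄ + 3·M̄R̄/d₂ = 49.6478 + 3 × 0.7075 / 1.128 = 51.5294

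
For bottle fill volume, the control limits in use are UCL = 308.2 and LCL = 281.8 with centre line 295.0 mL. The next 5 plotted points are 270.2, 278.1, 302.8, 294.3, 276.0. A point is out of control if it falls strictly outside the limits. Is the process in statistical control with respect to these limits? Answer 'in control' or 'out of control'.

out of control

Compare each point to [281.8, 308.2]: sample 1 = 270.2 < LCL; sample 2 = 278.1 < LCL; sample 5 = 276.0 < LCL.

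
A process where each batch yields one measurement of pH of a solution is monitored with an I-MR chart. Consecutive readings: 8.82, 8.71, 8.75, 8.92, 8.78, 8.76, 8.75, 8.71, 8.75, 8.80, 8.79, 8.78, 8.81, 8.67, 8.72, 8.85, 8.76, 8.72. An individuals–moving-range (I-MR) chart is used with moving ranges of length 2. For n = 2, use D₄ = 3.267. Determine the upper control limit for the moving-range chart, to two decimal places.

0.22

Moving ranges: 0.11, 0.04, 0.17, 0.14, 0.02, 0.01, 0.04, 0.04, 0.05, 0.01, 0.01, 0.03, 0.14, 0.05, 0.13, 0.09, 0.04; M̄R̄ = 1.1200 / 17 = 0.0659
UCL_MR = D₄·M̄R̄ = 3.267 × 0.0659 = 0.2152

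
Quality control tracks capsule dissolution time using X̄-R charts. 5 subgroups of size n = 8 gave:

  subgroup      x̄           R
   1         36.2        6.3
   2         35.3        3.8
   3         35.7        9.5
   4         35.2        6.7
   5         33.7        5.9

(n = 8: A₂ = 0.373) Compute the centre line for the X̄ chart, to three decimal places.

X̄̄ = (36.2 + 35.3 + 35.7 + 35.2 + 33.7) / 5 = 176.1000 / 5 = 35.2200
CL = X̄̄ = 35.2200

35.220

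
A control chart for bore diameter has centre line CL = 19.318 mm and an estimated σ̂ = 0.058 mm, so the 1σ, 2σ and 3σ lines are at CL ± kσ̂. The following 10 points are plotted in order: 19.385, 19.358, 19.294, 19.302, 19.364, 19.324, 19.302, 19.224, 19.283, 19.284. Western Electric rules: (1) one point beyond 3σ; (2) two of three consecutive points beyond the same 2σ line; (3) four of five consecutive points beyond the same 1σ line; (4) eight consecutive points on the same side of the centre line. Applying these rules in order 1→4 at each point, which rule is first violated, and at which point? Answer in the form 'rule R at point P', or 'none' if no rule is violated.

Zone of each point (C = within 1σ̂, B = 1σ̂–2σ̂, A = 2σ̂–3σ̂, * = beyond 3σ̂; sign = side of CL): 1:+B, 2:+C, 3:-C, 4:-C, 5:+C, 6:+C, 7:-C, 8:-B, 9:-C, 10:-C
No rule fires across all 10 points.

none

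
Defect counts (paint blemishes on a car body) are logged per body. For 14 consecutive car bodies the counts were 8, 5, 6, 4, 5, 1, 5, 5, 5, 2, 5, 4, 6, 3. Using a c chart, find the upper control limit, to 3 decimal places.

c̄ = (8 + 5 + 6 + 4 + 5 + 1 + 5 + 5 + 5 + 2 + 5 + 4 + 6 + 3) / 14 = 64 / 14 = 4.5714
UCL = c̄ + 3√c̄ = 4.5714 + 3 × √4.5714 = 4.5714 + 3 × 2.1381 = 10.9857

10.986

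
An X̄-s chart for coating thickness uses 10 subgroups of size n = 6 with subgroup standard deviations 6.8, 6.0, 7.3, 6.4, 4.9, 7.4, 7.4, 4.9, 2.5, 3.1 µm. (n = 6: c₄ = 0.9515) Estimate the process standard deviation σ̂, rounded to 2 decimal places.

s̄ = (6.8 + 6.0 + 7.3 + 6.4 + 4.9 + 7.4 + 7.4 + 4.9 + 2.5 + 3.1) / 10 = 5.6700
σ̂ = s̄ / c₄ = 5.6700 / 0.9515 = 5.9590

5.96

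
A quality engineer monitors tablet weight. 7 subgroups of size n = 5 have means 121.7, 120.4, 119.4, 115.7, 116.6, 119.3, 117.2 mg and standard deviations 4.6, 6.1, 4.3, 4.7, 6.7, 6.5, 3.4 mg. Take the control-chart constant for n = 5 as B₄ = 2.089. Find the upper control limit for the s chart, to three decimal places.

10.833

s̄ = (4.6 + 6.1 + 4.3 + 4.7 + 6.7 + 6.5 + 3.4) / 7 = 5.1857
UCL_s = B₄·s̄ = 2.089 × 5.1857 = 10.8330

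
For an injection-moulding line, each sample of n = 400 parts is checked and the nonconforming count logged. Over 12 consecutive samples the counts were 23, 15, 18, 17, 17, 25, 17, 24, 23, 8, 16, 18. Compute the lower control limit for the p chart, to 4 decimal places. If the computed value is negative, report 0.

0.0146

p̄ = Σdᵢ / (k·n) = 221 / (12 × 400) = 0.04604
LCL = p̄ − 3·√(p̄(1−p̄)/n) = 0.04604 − 3 × 0.01048 = 0.01461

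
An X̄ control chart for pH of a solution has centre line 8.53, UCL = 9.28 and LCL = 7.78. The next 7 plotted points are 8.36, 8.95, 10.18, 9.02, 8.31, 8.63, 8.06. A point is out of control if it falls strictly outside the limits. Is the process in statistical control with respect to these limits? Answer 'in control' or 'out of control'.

out of control

Compare each point to [7.78, 9.28]: sample 3 = 10.18 > UCL.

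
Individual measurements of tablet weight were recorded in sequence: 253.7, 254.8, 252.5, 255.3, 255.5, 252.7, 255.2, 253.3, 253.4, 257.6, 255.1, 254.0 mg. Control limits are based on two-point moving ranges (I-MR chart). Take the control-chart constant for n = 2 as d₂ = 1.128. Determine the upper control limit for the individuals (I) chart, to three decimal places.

X̄ = (253.7 + 254.8 + 252.5 + 255.3 + 255.5 + 252.7 + 255.2 + 253.3 + 253.4 + 257.6 + 255.1 + 254.0) / 12 = 254.4250
Moving ranges: 1.1, 2.3, 2.8, 0.2, 2.8, 2.5, 1.9, 0.1, 4.2, 2.5, 1.1; M̄R̄ = 21.5000 / 11 = 1.9545
UCL = X̄ + 3·M̄R̄/d₂ = 254.4250 + 3 × 1.9545 / 1.128 = 259.6233

259.623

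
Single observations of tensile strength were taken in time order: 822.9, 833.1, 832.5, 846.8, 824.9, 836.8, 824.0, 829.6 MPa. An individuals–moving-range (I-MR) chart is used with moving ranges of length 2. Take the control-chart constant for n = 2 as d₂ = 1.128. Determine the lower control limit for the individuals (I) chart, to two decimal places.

X̄ = (822.9 + 833.1 + 832.5 + 846.8 + 824.9 + 836.8 + 824.0 + 829.6) / 8 = 831.3250
Moving ranges: 10.2, 0.6, 14.3, 21.9, 11.9, 12.8, 5.6; M̄R̄ = 77.3000 / 7 = 11.0429
LCL = X̄ − 3·M̄R̄/d₂ = 831.3250 − 3 × 11.0429 / 1.128 = 801.9557

801.96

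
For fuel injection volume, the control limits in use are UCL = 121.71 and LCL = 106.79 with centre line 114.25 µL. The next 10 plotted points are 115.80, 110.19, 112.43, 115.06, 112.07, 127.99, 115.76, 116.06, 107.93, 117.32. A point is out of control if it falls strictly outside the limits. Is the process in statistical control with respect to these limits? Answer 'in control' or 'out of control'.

Compare each point to [106.79, 121.71]: sample 6 = 127.99 > UCL.

out of control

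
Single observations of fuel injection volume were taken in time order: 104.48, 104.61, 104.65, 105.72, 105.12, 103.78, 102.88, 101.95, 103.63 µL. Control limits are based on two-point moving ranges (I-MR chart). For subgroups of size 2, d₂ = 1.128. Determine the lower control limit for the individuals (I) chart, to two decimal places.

X̄ = (104.48 + 104.61 + 104.65 + 105.72 + 105.12 + 103.78 + 102.88 + 101.95 + 103.63) / 9 = 104.0911
Moving ranges: 0.13, 0.04, 1.07, 0.60, 1.34, 0.90, 0.93, 1.68; M̄R̄ = 6.6900 / 8 = 0.8363
LCL = X̄ − 3·M̄R̄/d₂ = 104.0911 − 3 × 0.8363 / 1.128 = 101.8670

101.87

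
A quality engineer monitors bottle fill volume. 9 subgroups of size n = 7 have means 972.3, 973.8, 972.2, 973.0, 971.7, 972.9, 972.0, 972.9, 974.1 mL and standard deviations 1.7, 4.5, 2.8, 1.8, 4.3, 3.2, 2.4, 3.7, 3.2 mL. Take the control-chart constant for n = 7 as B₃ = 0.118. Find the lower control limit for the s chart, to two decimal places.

s̄ = (1.7 + 4.5 + 2.8 + 1.8 + 4.3 + 3.2 + 2.4 + 3.7 + 3.2) / 9 = 3.0667
LCL_s = B₃·s̄ = 0.118 × 3.0667 = 0.3619

0.36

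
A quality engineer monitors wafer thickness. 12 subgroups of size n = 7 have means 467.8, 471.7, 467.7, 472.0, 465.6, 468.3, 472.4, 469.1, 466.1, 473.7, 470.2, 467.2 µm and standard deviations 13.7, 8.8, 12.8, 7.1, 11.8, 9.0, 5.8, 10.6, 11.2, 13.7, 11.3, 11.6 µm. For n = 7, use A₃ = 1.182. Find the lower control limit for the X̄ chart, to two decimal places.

456.77

X̄̄ = (467.8 + 471.7 + 467.7 + 472.0 + 465.6 + 468.3 + 472.4 + 469.1 + 466.1 + 473.7 + 470.2 + 467.2) / 12 = 469.3167
s̄ = (13.7 + 8.8 + 12.8 + 7.1 + 11.8 + 9.0 + 5.8 + 10.6 + 11.2 + 13.7 + 11.3 + 11.6) / 12 = 10.6167
LCL = X̄̄ − A₃·s̄ = 469.3167 − 1.182 × 10.6167 = 456.7678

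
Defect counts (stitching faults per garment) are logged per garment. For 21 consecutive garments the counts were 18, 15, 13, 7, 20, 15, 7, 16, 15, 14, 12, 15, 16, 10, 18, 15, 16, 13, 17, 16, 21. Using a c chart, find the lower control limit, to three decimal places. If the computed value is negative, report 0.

3.207

c̄ = (18 + 15 + 13 + 7 + 20 + 15 + 7 + 16 + 15 + 14 + 12 + 15 + 16 + 10 + 18 + 15 + 16 + 13 + 17 + 16 + 21) / 21 = 309 / 21 = 14.7143
LCL = c̄ − 3√c̄ = 14.7143 − 3 × 3.8359 = 3.2065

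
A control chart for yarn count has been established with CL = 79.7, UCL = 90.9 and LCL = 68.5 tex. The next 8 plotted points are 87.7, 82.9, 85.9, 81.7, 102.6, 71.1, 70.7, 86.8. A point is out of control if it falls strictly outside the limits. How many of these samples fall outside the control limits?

Compare each point to [68.5, 90.9]: sample 5 = 102.6 > UCL.

1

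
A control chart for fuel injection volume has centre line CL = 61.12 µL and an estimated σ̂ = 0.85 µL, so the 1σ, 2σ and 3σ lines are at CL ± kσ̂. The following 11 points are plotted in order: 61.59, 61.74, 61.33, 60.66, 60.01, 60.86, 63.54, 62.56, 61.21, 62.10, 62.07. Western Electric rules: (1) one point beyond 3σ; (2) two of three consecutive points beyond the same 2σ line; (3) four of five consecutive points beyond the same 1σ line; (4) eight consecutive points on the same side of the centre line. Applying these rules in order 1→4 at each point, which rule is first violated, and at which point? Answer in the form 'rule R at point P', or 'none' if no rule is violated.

Zone of each point (C = within 1σ̂, B = 1σ̂–2σ̂, A = 2σ̂–3σ̂, * = beyond 3σ̂; sign = side of CL): 1:+C, 2:+C, 3:+C, 4:-C, 5:-B, 6:-C, 7:+A, 8:+B, 9:+C, 10:+B, 11:+B
Rule 3 (four of five consecutive points beyond the same 1σ limit) is satisfied at point 11.

rule 3 at point 11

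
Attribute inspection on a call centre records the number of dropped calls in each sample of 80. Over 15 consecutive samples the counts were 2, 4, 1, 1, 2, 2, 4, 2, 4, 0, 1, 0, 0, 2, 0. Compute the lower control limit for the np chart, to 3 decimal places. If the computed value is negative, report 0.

0.000

p̄ = Σdᵢ / (k·n) = 25 / (15 × 80) = 0.02083
LCL = np̄ − 3·√(np̄(1−p̄)) = 1.6667 − 3 × 1.2775 = -2.1658 → 0 (negative, so LCL = 0)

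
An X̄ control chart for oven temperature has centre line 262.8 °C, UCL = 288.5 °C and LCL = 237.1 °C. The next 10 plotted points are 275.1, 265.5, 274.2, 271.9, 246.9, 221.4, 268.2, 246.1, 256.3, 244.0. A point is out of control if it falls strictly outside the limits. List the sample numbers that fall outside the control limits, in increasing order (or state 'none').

6

Compare each point to [237.1, 288.5]: sample 6 = 221.4 < LCL.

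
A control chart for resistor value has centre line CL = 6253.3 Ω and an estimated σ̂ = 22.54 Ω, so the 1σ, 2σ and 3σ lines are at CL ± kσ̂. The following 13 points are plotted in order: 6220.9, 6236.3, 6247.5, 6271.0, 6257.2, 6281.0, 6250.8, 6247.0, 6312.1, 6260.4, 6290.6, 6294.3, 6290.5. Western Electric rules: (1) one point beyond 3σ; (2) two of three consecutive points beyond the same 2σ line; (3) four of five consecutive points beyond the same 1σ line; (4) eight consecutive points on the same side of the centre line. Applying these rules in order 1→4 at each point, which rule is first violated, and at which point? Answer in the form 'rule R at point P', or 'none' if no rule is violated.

rule 3 at point 13

Zone of each point (C = within 1σ̂, B = 1σ̂–2σ̂, A = 2σ̂–3σ̂, * = beyond 3σ̂; sign = side of CL): 1:-B, 2:-C, 3:-C, 4:+C, 5:+C, 6:+B, 7:-C, 8:-C, 9:+A, 10:+C, 11:+B, 12:+B, 13:+B
Rule 3 (four of five consecutive points beyond the same 1σ limit) is satisfied at point 13.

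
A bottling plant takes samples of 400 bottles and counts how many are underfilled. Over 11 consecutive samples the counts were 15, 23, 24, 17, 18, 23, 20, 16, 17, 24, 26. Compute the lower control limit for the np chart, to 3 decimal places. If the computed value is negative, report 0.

p̄ = Σdᵢ / (k·n) = 223 / (11 × 400) = 0.05068
LCL = np̄ − 3·√(np̄(1−p̄)) = 20.2727 − 3 × 4.3869 = 7.1119

7.112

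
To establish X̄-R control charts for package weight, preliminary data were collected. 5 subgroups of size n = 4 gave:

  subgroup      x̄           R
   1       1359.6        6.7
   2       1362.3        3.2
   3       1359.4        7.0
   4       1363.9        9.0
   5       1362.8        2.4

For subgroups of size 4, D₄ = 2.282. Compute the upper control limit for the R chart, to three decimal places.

12.916

R̄ = (6.7 + 3.2 + 7.0 + 9.0 + 2.4) / 5 = 28.3000 / 5 = 5.6600
UCL_R = D₄·R̄ = 2.282 × 5.6600 = 12.9161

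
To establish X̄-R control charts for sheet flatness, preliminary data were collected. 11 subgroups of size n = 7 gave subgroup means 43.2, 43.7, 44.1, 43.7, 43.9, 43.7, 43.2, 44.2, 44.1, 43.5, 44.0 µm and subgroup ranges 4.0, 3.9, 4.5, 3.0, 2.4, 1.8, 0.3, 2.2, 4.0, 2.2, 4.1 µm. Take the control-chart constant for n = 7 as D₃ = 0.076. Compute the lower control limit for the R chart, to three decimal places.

R̄ = (4.0 + 3.9 + 4.5 + 3.0 + 2.4 + 1.8 + 0.3 + 2.2 + 4.0 + 2.2 + 4.1) / 11 = 32.4000 / 11 = 2.9455
LCL_R = D₃·R̄ = 0.076 × 2.9455 = 0.2239

0.224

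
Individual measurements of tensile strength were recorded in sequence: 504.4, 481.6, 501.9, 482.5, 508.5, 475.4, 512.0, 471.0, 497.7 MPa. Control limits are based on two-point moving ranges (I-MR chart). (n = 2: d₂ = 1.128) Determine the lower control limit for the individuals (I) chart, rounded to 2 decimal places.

417.68

X̄ = (504.4 + 481.6 + 501.9 + 482.5 + 508.5 + 475.4 + 512.0 + 471.0 + 497.7) / 9 = 492.7778
Moving ranges: 22.8, 20.3, 19.4, 26.0, 33.1, 36.6, 41.0, 26.7; M̄R̄ = 225.9000 / 8 = 28.2375
LCL = X̄ − 3·M̄R̄/d₂ = 492.7778 − 3 × 28.2375 / 1.128 = 417.6780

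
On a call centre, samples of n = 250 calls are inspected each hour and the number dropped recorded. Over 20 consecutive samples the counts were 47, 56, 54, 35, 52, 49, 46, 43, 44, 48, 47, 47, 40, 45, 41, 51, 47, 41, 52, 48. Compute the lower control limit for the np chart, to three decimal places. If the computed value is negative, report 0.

p̄ = Σdᵢ / (k·n) = 933 / (20 × 250) = 0.18660
LCL = np̄ − 3·√(np̄(1−p̄)) = 46.6500 − 3 × 6.1600 = 28.1701

28.170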